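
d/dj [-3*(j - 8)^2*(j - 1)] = 3*(10 - 3*j)*(j - 8)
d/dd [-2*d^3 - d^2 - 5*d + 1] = -6*d^2 - 2*d - 5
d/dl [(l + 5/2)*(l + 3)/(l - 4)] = (l^2 - 8*l - 59/2)/(l^2 - 8*l + 16)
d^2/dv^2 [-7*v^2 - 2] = -14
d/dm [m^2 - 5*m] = 2*m - 5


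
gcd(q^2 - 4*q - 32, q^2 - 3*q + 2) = 1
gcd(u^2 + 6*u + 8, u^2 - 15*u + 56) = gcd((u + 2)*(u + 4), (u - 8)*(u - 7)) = 1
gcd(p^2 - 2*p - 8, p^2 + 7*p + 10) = p + 2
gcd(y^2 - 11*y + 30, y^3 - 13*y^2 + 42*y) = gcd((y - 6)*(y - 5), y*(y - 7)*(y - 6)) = y - 6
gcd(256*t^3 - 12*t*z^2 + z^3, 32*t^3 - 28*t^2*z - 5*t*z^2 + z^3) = -32*t^2 - 4*t*z + z^2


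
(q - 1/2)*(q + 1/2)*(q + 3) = q^3 + 3*q^2 - q/4 - 3/4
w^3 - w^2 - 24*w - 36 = (w - 6)*(w + 2)*(w + 3)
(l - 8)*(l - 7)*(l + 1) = l^3 - 14*l^2 + 41*l + 56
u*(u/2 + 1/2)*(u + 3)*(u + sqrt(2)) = u^4/2 + sqrt(2)*u^3/2 + 2*u^3 + 3*u^2/2 + 2*sqrt(2)*u^2 + 3*sqrt(2)*u/2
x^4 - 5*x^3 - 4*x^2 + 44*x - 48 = (x - 4)*(x - 2)^2*(x + 3)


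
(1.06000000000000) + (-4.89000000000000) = -3.83000000000000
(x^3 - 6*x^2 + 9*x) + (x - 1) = x^3 - 6*x^2 + 10*x - 1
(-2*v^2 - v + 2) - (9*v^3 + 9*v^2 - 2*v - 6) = -9*v^3 - 11*v^2 + v + 8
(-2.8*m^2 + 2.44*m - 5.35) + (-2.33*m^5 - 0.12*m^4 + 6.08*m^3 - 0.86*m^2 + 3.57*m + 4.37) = -2.33*m^5 - 0.12*m^4 + 6.08*m^3 - 3.66*m^2 + 6.01*m - 0.98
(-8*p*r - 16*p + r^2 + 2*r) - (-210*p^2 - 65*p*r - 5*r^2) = 210*p^2 + 57*p*r - 16*p + 6*r^2 + 2*r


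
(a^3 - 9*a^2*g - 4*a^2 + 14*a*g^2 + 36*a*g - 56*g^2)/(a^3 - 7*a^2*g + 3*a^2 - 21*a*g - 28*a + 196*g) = (a - 2*g)/(a + 7)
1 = 1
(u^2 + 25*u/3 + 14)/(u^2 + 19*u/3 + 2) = (3*u + 7)/(3*u + 1)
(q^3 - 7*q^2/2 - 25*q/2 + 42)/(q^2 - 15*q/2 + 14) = (2*q^2 + q - 21)/(2*q - 7)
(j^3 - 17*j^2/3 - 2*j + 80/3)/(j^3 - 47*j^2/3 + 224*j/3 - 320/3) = (j + 2)/(j - 8)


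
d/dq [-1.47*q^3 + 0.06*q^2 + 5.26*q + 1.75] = -4.41*q^2 + 0.12*q + 5.26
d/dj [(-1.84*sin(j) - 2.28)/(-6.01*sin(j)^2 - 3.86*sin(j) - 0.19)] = (-27.4056*sin(j) + 5.5292*cos(2*j) - 13.9804)*cos(j)/(6.01*sin(j)^2 + 3.86*sin(j) + 0.19)^2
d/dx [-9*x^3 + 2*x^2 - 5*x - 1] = -27*x^2 + 4*x - 5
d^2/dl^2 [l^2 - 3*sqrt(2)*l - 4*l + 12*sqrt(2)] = 2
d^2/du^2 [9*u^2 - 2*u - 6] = 18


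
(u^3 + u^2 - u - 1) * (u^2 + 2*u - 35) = u^5 + 3*u^4 - 34*u^3 - 38*u^2 + 33*u + 35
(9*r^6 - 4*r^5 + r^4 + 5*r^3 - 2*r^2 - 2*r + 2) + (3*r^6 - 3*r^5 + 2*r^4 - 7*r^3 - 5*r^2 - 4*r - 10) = 12*r^6 - 7*r^5 + 3*r^4 - 2*r^3 - 7*r^2 - 6*r - 8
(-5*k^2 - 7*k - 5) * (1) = -5*k^2 - 7*k - 5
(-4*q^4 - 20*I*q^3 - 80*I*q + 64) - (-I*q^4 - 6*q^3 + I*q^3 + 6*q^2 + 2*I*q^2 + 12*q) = -4*q^4 + I*q^4 + 6*q^3 - 21*I*q^3 - 6*q^2 - 2*I*q^2 - 12*q - 80*I*q + 64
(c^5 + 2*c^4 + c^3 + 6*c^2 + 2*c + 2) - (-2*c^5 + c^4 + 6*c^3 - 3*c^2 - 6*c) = 3*c^5 + c^4 - 5*c^3 + 9*c^2 + 8*c + 2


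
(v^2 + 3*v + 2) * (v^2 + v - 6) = v^4 + 4*v^3 - v^2 - 16*v - 12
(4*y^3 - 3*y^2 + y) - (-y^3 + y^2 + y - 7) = 5*y^3 - 4*y^2 + 7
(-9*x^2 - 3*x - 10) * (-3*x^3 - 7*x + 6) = 27*x^5 + 9*x^4 + 93*x^3 - 33*x^2 + 52*x - 60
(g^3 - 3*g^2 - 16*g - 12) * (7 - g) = -g^4 + 10*g^3 - 5*g^2 - 100*g - 84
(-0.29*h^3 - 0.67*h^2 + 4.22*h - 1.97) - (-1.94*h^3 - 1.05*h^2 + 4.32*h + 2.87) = 1.65*h^3 + 0.38*h^2 - 0.100000000000001*h - 4.84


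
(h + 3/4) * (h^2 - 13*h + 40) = h^3 - 49*h^2/4 + 121*h/4 + 30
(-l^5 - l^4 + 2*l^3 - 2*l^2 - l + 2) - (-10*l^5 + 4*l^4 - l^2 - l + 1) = 9*l^5 - 5*l^4 + 2*l^3 - l^2 + 1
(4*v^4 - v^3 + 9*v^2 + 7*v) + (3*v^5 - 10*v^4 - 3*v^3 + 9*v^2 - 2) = 3*v^5 - 6*v^4 - 4*v^3 + 18*v^2 + 7*v - 2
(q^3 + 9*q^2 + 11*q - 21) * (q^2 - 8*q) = q^5 + q^4 - 61*q^3 - 109*q^2 + 168*q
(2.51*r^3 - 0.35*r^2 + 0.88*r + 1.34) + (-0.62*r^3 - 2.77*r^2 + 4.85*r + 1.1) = 1.89*r^3 - 3.12*r^2 + 5.73*r + 2.44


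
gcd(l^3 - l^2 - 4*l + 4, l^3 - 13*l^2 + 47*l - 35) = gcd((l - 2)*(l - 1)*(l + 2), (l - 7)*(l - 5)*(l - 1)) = l - 1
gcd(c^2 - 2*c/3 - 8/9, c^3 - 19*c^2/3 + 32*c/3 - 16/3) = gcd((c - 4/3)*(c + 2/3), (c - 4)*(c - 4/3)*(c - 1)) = c - 4/3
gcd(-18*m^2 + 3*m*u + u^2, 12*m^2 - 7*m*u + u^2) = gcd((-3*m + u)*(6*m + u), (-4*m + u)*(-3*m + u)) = -3*m + u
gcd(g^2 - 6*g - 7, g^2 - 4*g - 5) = g + 1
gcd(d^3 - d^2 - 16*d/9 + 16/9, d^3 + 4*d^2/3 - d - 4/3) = d^2 + d/3 - 4/3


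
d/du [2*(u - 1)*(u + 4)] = 4*u + 6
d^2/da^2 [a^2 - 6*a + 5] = 2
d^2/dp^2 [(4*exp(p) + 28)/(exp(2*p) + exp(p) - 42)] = 4*(exp(p) + 6)*exp(p)/(exp(3*p) - 18*exp(2*p) + 108*exp(p) - 216)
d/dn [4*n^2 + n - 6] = 8*n + 1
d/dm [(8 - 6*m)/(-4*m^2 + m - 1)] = 2*(-12*m^2 + 32*m - 1)/(16*m^4 - 8*m^3 + 9*m^2 - 2*m + 1)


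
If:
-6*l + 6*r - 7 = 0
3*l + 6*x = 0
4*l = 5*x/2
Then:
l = 0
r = 7/6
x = 0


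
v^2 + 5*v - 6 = (v - 1)*(v + 6)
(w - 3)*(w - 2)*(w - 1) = w^3 - 6*w^2 + 11*w - 6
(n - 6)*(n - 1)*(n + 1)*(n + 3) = n^4 - 3*n^3 - 19*n^2 + 3*n + 18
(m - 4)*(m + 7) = m^2 + 3*m - 28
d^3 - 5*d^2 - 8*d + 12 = (d - 6)*(d - 1)*(d + 2)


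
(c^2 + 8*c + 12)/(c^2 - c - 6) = (c + 6)/(c - 3)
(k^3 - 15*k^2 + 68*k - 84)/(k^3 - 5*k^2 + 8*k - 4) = (k^2 - 13*k + 42)/(k^2 - 3*k + 2)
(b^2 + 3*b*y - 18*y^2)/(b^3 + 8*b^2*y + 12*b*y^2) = (b - 3*y)/(b*(b + 2*y))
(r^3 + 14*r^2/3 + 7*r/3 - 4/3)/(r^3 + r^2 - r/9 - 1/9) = 3*(r + 4)/(3*r + 1)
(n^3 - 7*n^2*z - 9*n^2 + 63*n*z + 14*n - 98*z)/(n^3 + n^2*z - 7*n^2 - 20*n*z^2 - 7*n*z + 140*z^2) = (-n^2 + 7*n*z + 2*n - 14*z)/(-n^2 - n*z + 20*z^2)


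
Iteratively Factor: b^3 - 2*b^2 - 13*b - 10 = (b - 5)*(b^2 + 3*b + 2) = (b - 5)*(b + 2)*(b + 1)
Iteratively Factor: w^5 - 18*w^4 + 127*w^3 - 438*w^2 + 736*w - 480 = (w - 4)*(w^4 - 14*w^3 + 71*w^2 - 154*w + 120) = (w - 4)*(w - 3)*(w^3 - 11*w^2 + 38*w - 40) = (w - 4)^2*(w - 3)*(w^2 - 7*w + 10) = (w - 4)^2*(w - 3)*(w - 2)*(w - 5)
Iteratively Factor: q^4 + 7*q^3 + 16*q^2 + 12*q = (q + 3)*(q^3 + 4*q^2 + 4*q) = (q + 2)*(q + 3)*(q^2 + 2*q) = (q + 2)^2*(q + 3)*(q)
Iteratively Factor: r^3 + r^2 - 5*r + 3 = (r + 3)*(r^2 - 2*r + 1) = (r - 1)*(r + 3)*(r - 1)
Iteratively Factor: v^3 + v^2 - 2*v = (v + 2)*(v^2 - v) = (v - 1)*(v + 2)*(v)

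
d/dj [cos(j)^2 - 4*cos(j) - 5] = 2*(2 - cos(j))*sin(j)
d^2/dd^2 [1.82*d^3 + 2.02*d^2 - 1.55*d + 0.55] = 10.92*d + 4.04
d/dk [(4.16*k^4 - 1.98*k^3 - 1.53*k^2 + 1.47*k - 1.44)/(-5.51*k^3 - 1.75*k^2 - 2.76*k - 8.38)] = (-22.9216*k^6 - 14.56*k^5 - 39.4101*k^4 - 112.3142*k^3 + 32.7693*k^2 + 20.6028*k - 16.293)/(30.3601*k^6 + 19.285*k^5 + 33.4777*k^4 + 102.0076*k^3 + 36.9476*k^2 + 46.2576*k + 70.2244)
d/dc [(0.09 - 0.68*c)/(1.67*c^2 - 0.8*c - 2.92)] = (1.1356*c^2 - 0.3006*c + 2.0576)/(2.7889*c^4 - 2.672*c^3 - 9.1128*c^2 + 4.672*c + 8.5264)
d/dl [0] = 0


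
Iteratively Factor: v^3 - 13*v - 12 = (v + 3)*(v^2 - 3*v - 4) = (v + 1)*(v + 3)*(v - 4)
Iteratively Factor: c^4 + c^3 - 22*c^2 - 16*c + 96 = (c - 2)*(c^3 + 3*c^2 - 16*c - 48) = (c - 2)*(c + 3)*(c^2 - 16) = (c - 4)*(c - 2)*(c + 3)*(c + 4)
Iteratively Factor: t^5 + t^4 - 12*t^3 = (t)*(t^4 + t^3 - 12*t^2) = t^2*(t^3 + t^2 - 12*t) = t^3*(t^2 + t - 12) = t^3*(t + 4)*(t - 3)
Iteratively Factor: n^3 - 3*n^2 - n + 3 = (n + 1)*(n^2 - 4*n + 3) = (n - 3)*(n + 1)*(n - 1)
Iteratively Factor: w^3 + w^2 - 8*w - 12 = (w + 2)*(w^2 - w - 6) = (w + 2)^2*(w - 3)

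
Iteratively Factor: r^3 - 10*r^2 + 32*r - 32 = (r - 4)*(r^2 - 6*r + 8) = (r - 4)*(r - 2)*(r - 4)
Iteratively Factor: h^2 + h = (h + 1)*(h)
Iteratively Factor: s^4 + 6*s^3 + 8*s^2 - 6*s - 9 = (s + 3)*(s^3 + 3*s^2 - s - 3) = (s - 1)*(s + 3)*(s^2 + 4*s + 3) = (s - 1)*(s + 3)^2*(s + 1)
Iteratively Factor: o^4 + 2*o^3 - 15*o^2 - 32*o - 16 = (o + 1)*(o^3 + o^2 - 16*o - 16) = (o - 4)*(o + 1)*(o^2 + 5*o + 4) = (o - 4)*(o + 1)^2*(o + 4)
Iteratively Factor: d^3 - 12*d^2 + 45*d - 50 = (d - 2)*(d^2 - 10*d + 25) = (d - 5)*(d - 2)*(d - 5)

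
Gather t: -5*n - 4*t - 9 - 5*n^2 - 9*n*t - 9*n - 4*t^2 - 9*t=-5*n^2 - 14*n - 4*t^2 + t*(-9*n - 13) - 9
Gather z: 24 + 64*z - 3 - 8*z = 56*z + 21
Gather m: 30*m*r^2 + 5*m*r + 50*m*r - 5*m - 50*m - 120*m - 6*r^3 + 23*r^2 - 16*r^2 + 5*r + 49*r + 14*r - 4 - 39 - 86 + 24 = m*(30*r^2 + 55*r - 175) - 6*r^3 + 7*r^2 + 68*r - 105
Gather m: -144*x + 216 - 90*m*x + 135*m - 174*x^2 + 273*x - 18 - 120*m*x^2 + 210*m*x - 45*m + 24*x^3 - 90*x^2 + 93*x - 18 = m*(-120*x^2 + 120*x + 90) + 24*x^3 - 264*x^2 + 222*x + 180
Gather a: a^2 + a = a^2 + a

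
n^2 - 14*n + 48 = (n - 8)*(n - 6)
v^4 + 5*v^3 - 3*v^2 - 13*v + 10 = (v - 1)^2*(v + 2)*(v + 5)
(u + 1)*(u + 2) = u^2 + 3*u + 2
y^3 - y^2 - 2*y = y*(y - 2)*(y + 1)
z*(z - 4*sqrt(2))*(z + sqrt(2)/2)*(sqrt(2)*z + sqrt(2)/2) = sqrt(2)*z^4 - 7*z^3 + sqrt(2)*z^3/2 - 4*sqrt(2)*z^2 - 7*z^2/2 - 2*sqrt(2)*z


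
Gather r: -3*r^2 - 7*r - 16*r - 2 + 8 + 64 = -3*r^2 - 23*r + 70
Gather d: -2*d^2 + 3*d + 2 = -2*d^2 + 3*d + 2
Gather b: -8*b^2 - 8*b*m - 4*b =-8*b^2 + b*(-8*m - 4)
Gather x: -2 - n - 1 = -n - 3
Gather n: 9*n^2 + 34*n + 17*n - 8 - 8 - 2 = 9*n^2 + 51*n - 18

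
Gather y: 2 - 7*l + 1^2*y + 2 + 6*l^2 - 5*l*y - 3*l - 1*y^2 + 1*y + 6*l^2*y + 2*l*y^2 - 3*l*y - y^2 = 6*l^2 - 10*l + y^2*(2*l - 2) + y*(6*l^2 - 8*l + 2) + 4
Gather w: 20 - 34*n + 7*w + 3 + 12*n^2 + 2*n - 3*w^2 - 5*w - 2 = 12*n^2 - 32*n - 3*w^2 + 2*w + 21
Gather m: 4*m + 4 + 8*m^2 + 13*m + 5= 8*m^2 + 17*m + 9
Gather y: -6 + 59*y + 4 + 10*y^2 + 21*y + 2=10*y^2 + 80*y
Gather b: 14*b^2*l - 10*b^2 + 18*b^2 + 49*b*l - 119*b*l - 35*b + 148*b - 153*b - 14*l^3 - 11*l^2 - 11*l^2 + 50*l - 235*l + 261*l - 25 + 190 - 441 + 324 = b^2*(14*l + 8) + b*(-70*l - 40) - 14*l^3 - 22*l^2 + 76*l + 48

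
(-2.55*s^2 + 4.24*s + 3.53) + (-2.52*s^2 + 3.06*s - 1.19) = -5.07*s^2 + 7.3*s + 2.34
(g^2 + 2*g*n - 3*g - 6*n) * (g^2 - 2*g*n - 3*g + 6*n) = g^4 - 6*g^3 - 4*g^2*n^2 + 9*g^2 + 24*g*n^2 - 36*n^2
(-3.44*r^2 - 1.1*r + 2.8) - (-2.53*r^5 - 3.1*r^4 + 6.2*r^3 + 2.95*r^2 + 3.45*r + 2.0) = 2.53*r^5 + 3.1*r^4 - 6.2*r^3 - 6.39*r^2 - 4.55*r + 0.8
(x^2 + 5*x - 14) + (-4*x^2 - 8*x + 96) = -3*x^2 - 3*x + 82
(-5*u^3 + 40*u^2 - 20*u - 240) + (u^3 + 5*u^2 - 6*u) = -4*u^3 + 45*u^2 - 26*u - 240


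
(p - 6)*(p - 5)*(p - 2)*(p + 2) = p^4 - 11*p^3 + 26*p^2 + 44*p - 120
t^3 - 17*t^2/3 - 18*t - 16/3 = (t - 8)*(t + 1/3)*(t + 2)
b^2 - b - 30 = (b - 6)*(b + 5)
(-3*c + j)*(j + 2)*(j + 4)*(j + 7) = -3*c*j^3 - 39*c*j^2 - 150*c*j - 168*c + j^4 + 13*j^3 + 50*j^2 + 56*j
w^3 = w^3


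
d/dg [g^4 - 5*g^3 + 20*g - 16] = 4*g^3 - 15*g^2 + 20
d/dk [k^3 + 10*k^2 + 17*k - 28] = 3*k^2 + 20*k + 17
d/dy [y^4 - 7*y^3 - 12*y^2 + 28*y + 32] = 4*y^3 - 21*y^2 - 24*y + 28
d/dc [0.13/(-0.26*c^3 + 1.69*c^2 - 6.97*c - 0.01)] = (0.1014*c^2 - 0.4394*c + 0.9061)/(0.26*c^3 - 1.69*c^2 + 6.97*c + 0.01)^2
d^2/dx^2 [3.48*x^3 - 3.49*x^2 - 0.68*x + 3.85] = 20.88*x - 6.98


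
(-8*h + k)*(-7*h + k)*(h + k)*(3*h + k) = 168*h^4 + 179*h^3*k - h^2*k^2 - 11*h*k^3 + k^4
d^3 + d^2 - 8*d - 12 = (d - 3)*(d + 2)^2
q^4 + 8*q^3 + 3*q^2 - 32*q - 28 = (q - 2)*(q + 1)*(q + 2)*(q + 7)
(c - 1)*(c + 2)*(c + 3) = c^3 + 4*c^2 + c - 6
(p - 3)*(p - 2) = p^2 - 5*p + 6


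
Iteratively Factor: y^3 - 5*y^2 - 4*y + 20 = (y + 2)*(y^2 - 7*y + 10) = (y - 2)*(y + 2)*(y - 5)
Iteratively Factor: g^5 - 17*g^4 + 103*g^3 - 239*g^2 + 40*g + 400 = (g - 5)*(g^4 - 12*g^3 + 43*g^2 - 24*g - 80) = (g - 5)^2*(g^3 - 7*g^2 + 8*g + 16) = (g - 5)^2*(g - 4)*(g^2 - 3*g - 4) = (g - 5)^2*(g - 4)*(g + 1)*(g - 4)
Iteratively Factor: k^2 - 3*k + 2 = (k - 1)*(k - 2)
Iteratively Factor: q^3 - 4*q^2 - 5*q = (q - 5)*(q^2 + q) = q*(q - 5)*(q + 1)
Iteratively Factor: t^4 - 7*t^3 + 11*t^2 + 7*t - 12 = (t - 3)*(t^3 - 4*t^2 - t + 4) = (t - 3)*(t - 1)*(t^2 - 3*t - 4) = (t - 3)*(t - 1)*(t + 1)*(t - 4)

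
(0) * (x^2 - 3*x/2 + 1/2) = 0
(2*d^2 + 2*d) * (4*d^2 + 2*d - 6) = 8*d^4 + 12*d^3 - 8*d^2 - 12*d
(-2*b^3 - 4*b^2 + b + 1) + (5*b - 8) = -2*b^3 - 4*b^2 + 6*b - 7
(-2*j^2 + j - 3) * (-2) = 4*j^2 - 2*j + 6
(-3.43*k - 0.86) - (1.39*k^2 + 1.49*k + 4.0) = -1.39*k^2 - 4.92*k - 4.86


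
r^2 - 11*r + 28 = (r - 7)*(r - 4)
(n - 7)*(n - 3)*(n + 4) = n^3 - 6*n^2 - 19*n + 84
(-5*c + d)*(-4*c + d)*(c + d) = 20*c^3 + 11*c^2*d - 8*c*d^2 + d^3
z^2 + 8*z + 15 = (z + 3)*(z + 5)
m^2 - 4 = (m - 2)*(m + 2)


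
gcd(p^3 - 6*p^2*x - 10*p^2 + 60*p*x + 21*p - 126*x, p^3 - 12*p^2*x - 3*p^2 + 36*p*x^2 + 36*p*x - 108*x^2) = -p^2 + 6*p*x + 3*p - 18*x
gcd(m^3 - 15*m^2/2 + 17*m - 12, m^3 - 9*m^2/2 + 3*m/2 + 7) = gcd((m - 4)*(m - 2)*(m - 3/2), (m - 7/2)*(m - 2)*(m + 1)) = m - 2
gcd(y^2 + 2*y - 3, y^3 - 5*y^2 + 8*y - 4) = y - 1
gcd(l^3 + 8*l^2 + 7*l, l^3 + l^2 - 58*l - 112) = l + 7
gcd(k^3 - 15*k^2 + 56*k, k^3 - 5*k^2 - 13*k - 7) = k - 7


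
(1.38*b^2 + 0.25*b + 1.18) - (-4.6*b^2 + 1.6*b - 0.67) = 5.98*b^2 - 1.35*b + 1.85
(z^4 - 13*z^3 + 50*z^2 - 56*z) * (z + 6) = z^5 - 7*z^4 - 28*z^3 + 244*z^2 - 336*z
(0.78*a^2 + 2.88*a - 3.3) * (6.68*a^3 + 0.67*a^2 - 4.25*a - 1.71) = 5.2104*a^5 + 19.761*a^4 - 23.4294*a^3 - 15.7848*a^2 + 9.1002*a + 5.643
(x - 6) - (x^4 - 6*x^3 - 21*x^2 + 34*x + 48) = -x^4 + 6*x^3 + 21*x^2 - 33*x - 54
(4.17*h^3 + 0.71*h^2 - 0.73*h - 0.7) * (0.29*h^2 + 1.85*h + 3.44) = 1.2093*h^5 + 7.9204*h^4 + 15.4466*h^3 + 0.8889*h^2 - 3.8062*h - 2.408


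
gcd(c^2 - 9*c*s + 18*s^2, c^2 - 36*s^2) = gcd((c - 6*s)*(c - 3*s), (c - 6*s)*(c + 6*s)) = -c + 6*s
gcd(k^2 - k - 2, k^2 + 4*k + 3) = k + 1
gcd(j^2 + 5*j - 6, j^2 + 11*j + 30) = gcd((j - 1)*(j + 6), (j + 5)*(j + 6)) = j + 6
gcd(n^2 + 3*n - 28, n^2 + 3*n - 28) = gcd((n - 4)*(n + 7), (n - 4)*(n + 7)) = n^2 + 3*n - 28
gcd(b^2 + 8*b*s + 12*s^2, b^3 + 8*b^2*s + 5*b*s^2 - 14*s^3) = b + 2*s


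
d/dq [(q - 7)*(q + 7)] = 2*q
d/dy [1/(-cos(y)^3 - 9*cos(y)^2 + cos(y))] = (-3*sin(y) + sin(y)/cos(y)^2 - 18*tan(y))/(-sin(y)^2 + 9*cos(y))^2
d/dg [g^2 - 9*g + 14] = 2*g - 9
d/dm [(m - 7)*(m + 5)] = 2*m - 2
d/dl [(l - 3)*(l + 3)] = 2*l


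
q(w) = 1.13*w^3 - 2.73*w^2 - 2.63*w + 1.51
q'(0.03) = -2.79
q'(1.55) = -2.95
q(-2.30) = -20.63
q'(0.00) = -2.63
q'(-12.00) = 551.05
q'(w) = 3.39*w^2 - 5.46*w - 2.63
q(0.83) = -1.91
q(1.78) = -5.45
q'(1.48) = -3.29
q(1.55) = -4.92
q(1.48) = -4.70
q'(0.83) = -4.83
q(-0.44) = 2.04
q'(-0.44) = 0.43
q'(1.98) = -0.15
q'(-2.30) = 27.86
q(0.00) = 1.51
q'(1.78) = -1.61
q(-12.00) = -2312.69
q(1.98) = -5.63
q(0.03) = 1.43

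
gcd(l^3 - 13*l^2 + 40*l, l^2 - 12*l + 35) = l - 5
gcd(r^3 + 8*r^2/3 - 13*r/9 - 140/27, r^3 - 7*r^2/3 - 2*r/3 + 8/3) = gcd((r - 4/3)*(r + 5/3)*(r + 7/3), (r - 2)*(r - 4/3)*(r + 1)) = r - 4/3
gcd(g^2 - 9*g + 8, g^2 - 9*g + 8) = g^2 - 9*g + 8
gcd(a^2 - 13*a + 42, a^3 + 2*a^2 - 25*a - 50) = 1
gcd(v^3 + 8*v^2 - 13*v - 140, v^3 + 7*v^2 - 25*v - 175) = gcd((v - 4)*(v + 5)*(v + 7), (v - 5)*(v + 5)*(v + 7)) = v^2 + 12*v + 35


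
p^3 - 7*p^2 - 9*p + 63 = (p - 7)*(p - 3)*(p + 3)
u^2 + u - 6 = (u - 2)*(u + 3)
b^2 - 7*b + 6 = (b - 6)*(b - 1)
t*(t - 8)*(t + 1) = t^3 - 7*t^2 - 8*t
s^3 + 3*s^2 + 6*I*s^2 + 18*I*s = s*(s + 3)*(s + 6*I)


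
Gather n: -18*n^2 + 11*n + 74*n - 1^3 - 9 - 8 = -18*n^2 + 85*n - 18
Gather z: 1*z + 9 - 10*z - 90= -9*z - 81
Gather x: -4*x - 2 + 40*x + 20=36*x + 18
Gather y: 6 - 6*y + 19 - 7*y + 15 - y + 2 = 42 - 14*y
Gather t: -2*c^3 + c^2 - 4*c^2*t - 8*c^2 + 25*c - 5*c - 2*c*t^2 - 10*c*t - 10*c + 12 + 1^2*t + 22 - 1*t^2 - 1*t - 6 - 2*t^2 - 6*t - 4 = -2*c^3 - 7*c^2 + 10*c + t^2*(-2*c - 3) + t*(-4*c^2 - 10*c - 6) + 24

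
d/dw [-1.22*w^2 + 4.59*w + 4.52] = 4.59 - 2.44*w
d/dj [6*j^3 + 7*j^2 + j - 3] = 18*j^2 + 14*j + 1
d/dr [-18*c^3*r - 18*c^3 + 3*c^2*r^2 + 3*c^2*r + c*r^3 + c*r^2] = c*(-18*c^2 + 6*c*r + 3*c + 3*r^2 + 2*r)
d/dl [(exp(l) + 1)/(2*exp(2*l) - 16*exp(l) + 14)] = (-2*(exp(l) - 4)*(exp(l) + 1) + exp(2*l) - 8*exp(l) + 7)*exp(l)/(2*(exp(2*l) - 8*exp(l) + 7)^2)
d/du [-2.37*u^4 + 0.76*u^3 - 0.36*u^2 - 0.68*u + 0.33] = -9.48*u^3 + 2.28*u^2 - 0.72*u - 0.68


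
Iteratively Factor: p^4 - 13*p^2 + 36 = (p + 3)*(p^3 - 3*p^2 - 4*p + 12) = (p - 2)*(p + 3)*(p^2 - p - 6) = (p - 2)*(p + 2)*(p + 3)*(p - 3)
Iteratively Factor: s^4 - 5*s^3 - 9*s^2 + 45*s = (s)*(s^3 - 5*s^2 - 9*s + 45) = s*(s - 3)*(s^2 - 2*s - 15) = s*(s - 3)*(s + 3)*(s - 5)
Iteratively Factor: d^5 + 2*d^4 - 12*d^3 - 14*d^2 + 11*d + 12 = (d - 1)*(d^4 + 3*d^3 - 9*d^2 - 23*d - 12) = (d - 1)*(d + 1)*(d^3 + 2*d^2 - 11*d - 12) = (d - 3)*(d - 1)*(d + 1)*(d^2 + 5*d + 4) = (d - 3)*(d - 1)*(d + 1)^2*(d + 4)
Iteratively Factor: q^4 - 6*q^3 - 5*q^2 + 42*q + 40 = (q + 2)*(q^3 - 8*q^2 + 11*q + 20) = (q - 4)*(q + 2)*(q^2 - 4*q - 5) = (q - 5)*(q - 4)*(q + 2)*(q + 1)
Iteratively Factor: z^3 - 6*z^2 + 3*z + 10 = (z - 2)*(z^2 - 4*z - 5) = (z - 5)*(z - 2)*(z + 1)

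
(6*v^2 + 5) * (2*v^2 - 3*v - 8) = 12*v^4 - 18*v^3 - 38*v^2 - 15*v - 40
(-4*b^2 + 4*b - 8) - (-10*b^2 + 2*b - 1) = 6*b^2 + 2*b - 7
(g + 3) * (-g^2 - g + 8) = -g^3 - 4*g^2 + 5*g + 24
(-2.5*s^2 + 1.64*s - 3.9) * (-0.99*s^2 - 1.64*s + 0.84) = 2.475*s^4 + 2.4764*s^3 - 0.9286*s^2 + 7.7736*s - 3.276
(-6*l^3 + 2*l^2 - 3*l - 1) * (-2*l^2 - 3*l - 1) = 12*l^5 + 14*l^4 + 6*l^3 + 9*l^2 + 6*l + 1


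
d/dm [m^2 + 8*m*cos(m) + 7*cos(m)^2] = -8*m*sin(m) + 2*m - 7*sin(2*m) + 8*cos(m)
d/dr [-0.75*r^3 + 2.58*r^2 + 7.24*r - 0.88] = -2.25*r^2 + 5.16*r + 7.24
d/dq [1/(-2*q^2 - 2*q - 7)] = 2*(2*q + 1)/(2*q^2 + 2*q + 7)^2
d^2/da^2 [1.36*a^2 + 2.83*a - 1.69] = 2.72000000000000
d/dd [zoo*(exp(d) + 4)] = zoo*exp(d)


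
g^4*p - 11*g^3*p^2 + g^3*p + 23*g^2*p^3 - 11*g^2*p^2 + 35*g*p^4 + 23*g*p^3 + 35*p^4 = (g - 7*p)*(g - 5*p)*(g + p)*(g*p + p)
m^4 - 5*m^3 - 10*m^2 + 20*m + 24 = (m - 6)*(m - 2)*(m + 1)*(m + 2)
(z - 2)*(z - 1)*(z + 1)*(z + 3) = z^4 + z^3 - 7*z^2 - z + 6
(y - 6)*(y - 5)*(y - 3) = y^3 - 14*y^2 + 63*y - 90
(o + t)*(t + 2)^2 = o*t^2 + 4*o*t + 4*o + t^3 + 4*t^2 + 4*t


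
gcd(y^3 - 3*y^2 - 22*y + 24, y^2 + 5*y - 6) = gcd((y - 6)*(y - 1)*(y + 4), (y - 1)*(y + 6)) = y - 1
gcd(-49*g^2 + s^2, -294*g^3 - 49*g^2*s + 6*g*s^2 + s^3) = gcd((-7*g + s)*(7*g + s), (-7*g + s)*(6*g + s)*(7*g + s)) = -49*g^2 + s^2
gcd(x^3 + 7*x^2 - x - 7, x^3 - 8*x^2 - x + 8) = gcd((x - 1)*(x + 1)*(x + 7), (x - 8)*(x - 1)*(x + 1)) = x^2 - 1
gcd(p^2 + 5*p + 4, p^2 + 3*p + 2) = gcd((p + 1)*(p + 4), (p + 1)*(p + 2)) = p + 1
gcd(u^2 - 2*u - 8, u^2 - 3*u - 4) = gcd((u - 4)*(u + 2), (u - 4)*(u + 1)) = u - 4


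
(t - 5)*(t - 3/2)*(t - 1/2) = t^3 - 7*t^2 + 43*t/4 - 15/4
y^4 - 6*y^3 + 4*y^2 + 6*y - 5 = (y - 5)*(y - 1)^2*(y + 1)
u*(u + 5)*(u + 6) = u^3 + 11*u^2 + 30*u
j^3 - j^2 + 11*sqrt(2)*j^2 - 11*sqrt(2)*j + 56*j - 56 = (j - 1)*(j + 4*sqrt(2))*(j + 7*sqrt(2))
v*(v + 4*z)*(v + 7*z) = v^3 + 11*v^2*z + 28*v*z^2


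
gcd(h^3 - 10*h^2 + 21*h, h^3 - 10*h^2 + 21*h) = h^3 - 10*h^2 + 21*h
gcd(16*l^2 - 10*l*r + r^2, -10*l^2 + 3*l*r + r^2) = -2*l + r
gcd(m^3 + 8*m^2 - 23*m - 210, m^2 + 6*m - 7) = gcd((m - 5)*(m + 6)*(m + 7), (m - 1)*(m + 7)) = m + 7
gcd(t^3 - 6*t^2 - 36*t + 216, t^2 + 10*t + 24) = t + 6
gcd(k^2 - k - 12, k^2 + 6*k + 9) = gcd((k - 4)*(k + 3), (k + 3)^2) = k + 3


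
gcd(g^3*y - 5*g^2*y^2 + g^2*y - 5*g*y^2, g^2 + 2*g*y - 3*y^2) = 1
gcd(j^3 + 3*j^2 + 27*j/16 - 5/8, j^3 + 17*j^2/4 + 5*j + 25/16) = j + 5/4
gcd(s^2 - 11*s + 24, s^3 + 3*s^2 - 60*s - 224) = s - 8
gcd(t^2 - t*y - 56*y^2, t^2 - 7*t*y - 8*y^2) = -t + 8*y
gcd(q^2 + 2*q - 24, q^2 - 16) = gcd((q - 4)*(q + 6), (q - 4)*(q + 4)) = q - 4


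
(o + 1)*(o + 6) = o^2 + 7*o + 6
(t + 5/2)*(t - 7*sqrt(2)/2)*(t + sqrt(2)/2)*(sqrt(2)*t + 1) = sqrt(2)*t^4 - 5*t^3 + 5*sqrt(2)*t^3/2 - 25*t^2/2 - 13*sqrt(2)*t^2/2 - 65*sqrt(2)*t/4 - 7*t/2 - 35/4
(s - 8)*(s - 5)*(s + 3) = s^3 - 10*s^2 + s + 120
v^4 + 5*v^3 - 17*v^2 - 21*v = v*(v - 3)*(v + 1)*(v + 7)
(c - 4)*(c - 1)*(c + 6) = c^3 + c^2 - 26*c + 24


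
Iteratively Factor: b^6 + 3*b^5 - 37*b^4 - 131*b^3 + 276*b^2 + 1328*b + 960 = (b + 1)*(b^5 + 2*b^4 - 39*b^3 - 92*b^2 + 368*b + 960) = (b + 1)*(b + 4)*(b^4 - 2*b^3 - 31*b^2 + 32*b + 240) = (b - 4)*(b + 1)*(b + 4)*(b^3 + 2*b^2 - 23*b - 60) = (b - 4)*(b + 1)*(b + 4)^2*(b^2 - 2*b - 15) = (b - 4)*(b + 1)*(b + 3)*(b + 4)^2*(b - 5)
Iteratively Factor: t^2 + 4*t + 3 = (t + 1)*(t + 3)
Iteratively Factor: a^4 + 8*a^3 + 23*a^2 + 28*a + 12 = (a + 2)*(a^3 + 6*a^2 + 11*a + 6) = (a + 1)*(a + 2)*(a^2 + 5*a + 6) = (a + 1)*(a + 2)^2*(a + 3)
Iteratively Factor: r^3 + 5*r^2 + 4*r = (r)*(r^2 + 5*r + 4) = r*(r + 1)*(r + 4)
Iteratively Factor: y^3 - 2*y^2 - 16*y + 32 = (y - 4)*(y^2 + 2*y - 8) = (y - 4)*(y + 4)*(y - 2)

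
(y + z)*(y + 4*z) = y^2 + 5*y*z + 4*z^2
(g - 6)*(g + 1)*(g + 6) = g^3 + g^2 - 36*g - 36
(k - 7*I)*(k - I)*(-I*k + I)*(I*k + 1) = k^4 - k^3 - 9*I*k^3 - 15*k^2 + 9*I*k^2 + 15*k + 7*I*k - 7*I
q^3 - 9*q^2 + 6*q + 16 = (q - 8)*(q - 2)*(q + 1)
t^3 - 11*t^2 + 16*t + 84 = (t - 7)*(t - 6)*(t + 2)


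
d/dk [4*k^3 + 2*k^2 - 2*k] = 12*k^2 + 4*k - 2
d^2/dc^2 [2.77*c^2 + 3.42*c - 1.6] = 5.54000000000000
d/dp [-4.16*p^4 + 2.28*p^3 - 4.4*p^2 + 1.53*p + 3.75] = -16.64*p^3 + 6.84*p^2 - 8.8*p + 1.53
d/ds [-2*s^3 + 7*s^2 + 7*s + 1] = -6*s^2 + 14*s + 7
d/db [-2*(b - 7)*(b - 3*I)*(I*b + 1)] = -6*I*b^2 + b*(-16 + 28*I) + 56 + 6*I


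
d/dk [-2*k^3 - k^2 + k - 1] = -6*k^2 - 2*k + 1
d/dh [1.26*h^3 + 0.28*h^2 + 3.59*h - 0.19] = 3.78*h^2 + 0.56*h + 3.59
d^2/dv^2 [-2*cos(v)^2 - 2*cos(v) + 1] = 2*cos(v) + 4*cos(2*v)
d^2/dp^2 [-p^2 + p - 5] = -2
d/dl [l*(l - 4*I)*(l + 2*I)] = 3*l^2 - 4*I*l + 8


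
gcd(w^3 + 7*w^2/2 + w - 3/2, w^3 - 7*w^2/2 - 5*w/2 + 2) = w^2 + w/2 - 1/2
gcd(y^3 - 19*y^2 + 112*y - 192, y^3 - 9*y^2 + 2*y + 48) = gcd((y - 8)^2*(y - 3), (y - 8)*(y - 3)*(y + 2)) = y^2 - 11*y + 24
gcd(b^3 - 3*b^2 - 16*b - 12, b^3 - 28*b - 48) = b^2 - 4*b - 12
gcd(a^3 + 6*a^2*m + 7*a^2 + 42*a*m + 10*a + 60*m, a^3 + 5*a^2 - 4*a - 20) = a^2 + 7*a + 10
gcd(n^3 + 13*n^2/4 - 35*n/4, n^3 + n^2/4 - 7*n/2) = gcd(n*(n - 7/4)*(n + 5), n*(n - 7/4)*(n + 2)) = n^2 - 7*n/4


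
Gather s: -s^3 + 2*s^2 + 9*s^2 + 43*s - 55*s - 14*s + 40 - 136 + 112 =-s^3 + 11*s^2 - 26*s + 16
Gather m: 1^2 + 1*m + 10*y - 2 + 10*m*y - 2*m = m*(10*y - 1) + 10*y - 1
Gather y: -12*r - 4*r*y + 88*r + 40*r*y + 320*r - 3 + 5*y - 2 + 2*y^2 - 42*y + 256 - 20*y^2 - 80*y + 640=396*r - 18*y^2 + y*(36*r - 117) + 891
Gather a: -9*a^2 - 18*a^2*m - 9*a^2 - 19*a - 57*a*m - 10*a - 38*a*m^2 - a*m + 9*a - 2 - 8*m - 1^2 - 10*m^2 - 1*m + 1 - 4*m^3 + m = a^2*(-18*m - 18) + a*(-38*m^2 - 58*m - 20) - 4*m^3 - 10*m^2 - 8*m - 2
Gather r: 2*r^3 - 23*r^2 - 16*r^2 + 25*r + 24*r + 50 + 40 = 2*r^3 - 39*r^2 + 49*r + 90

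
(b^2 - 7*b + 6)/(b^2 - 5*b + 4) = (b - 6)/(b - 4)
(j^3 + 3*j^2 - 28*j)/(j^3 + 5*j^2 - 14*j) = (j - 4)/(j - 2)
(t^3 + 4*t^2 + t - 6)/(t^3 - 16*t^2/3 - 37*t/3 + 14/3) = 3*(t^2 + 2*t - 3)/(3*t^2 - 22*t + 7)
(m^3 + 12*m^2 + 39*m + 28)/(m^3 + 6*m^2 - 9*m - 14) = (m + 4)/(m - 2)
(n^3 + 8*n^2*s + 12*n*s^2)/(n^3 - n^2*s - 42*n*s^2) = (-n - 2*s)/(-n + 7*s)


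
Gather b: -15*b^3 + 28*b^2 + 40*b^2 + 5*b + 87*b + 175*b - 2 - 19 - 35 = -15*b^3 + 68*b^2 + 267*b - 56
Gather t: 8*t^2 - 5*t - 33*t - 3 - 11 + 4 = 8*t^2 - 38*t - 10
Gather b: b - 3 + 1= b - 2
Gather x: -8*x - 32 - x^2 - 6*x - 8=-x^2 - 14*x - 40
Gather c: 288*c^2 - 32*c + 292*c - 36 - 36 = 288*c^2 + 260*c - 72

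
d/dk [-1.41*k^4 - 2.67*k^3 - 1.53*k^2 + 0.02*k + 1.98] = -5.64*k^3 - 8.01*k^2 - 3.06*k + 0.02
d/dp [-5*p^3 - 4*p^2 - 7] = p*(-15*p - 8)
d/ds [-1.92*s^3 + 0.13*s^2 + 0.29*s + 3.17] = -5.76*s^2 + 0.26*s + 0.29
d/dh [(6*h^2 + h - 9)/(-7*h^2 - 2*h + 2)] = (-5*h^2 - 102*h - 16)/(49*h^4 + 28*h^3 - 24*h^2 - 8*h + 4)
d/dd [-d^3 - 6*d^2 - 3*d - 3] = -3*d^2 - 12*d - 3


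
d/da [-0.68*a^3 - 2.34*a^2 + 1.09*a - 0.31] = -2.04*a^2 - 4.68*a + 1.09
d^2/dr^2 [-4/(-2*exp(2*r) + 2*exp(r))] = -(2*(exp(r) - 1)*(4*exp(r) - 1) - 4*(2*exp(r) - 1)^2)*exp(-r)/(exp(r) - 1)^3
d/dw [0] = 0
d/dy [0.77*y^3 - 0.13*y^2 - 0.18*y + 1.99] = 2.31*y^2 - 0.26*y - 0.18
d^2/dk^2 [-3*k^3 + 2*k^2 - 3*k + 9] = 4 - 18*k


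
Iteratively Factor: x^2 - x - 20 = (x + 4)*(x - 5)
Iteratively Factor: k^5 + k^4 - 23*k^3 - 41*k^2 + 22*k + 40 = (k + 4)*(k^4 - 3*k^3 - 11*k^2 + 3*k + 10) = (k + 2)*(k + 4)*(k^3 - 5*k^2 - k + 5) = (k + 1)*(k + 2)*(k + 4)*(k^2 - 6*k + 5) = (k - 1)*(k + 1)*(k + 2)*(k + 4)*(k - 5)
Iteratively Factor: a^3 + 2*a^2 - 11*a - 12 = (a + 4)*(a^2 - 2*a - 3) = (a - 3)*(a + 4)*(a + 1)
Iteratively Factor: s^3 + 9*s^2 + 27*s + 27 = (s + 3)*(s^2 + 6*s + 9) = (s + 3)^2*(s + 3)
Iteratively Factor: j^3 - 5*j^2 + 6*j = (j)*(j^2 - 5*j + 6) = j*(j - 3)*(j - 2)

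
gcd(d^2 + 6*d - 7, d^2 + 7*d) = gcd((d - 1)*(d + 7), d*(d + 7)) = d + 7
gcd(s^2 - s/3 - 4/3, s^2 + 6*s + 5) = s + 1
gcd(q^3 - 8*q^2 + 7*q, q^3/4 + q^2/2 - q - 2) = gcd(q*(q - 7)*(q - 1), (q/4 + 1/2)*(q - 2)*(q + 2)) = 1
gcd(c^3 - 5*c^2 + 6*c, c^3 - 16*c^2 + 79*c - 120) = c - 3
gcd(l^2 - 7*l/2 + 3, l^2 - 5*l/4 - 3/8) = l - 3/2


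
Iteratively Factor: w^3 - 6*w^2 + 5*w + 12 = (w - 4)*(w^2 - 2*w - 3) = (w - 4)*(w - 3)*(w + 1)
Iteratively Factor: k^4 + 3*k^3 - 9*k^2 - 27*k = (k + 3)*(k^3 - 9*k) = k*(k + 3)*(k^2 - 9) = k*(k + 3)^2*(k - 3)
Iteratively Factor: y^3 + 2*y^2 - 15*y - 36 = (y + 3)*(y^2 - y - 12) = (y + 3)^2*(y - 4)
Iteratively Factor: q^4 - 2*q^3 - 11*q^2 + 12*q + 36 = (q + 2)*(q^3 - 4*q^2 - 3*q + 18) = (q + 2)^2*(q^2 - 6*q + 9) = (q - 3)*(q + 2)^2*(q - 3)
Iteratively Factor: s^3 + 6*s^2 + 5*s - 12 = (s + 4)*(s^2 + 2*s - 3) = (s + 3)*(s + 4)*(s - 1)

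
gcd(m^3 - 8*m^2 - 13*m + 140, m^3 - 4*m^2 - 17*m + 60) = m^2 - m - 20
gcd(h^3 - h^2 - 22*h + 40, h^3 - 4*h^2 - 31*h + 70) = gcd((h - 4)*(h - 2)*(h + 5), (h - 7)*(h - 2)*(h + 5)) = h^2 + 3*h - 10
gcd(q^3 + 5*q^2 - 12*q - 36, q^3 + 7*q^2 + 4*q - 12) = q^2 + 8*q + 12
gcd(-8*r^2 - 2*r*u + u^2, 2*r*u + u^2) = 2*r + u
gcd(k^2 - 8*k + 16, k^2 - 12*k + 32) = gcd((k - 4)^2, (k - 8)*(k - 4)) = k - 4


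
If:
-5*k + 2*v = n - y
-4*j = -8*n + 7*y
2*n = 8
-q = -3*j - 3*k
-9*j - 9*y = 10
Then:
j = -358/27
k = 2*v/5 + 44/27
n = 4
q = 6*v/5 - 314/9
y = 328/27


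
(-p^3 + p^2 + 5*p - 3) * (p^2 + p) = -p^5 + 6*p^3 + 2*p^2 - 3*p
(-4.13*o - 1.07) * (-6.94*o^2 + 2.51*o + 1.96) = 28.6622*o^3 - 2.9405*o^2 - 10.7805*o - 2.0972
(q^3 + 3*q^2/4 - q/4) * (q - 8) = q^4 - 29*q^3/4 - 25*q^2/4 + 2*q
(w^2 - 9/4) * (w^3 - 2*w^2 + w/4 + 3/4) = w^5 - 2*w^4 - 2*w^3 + 21*w^2/4 - 9*w/16 - 27/16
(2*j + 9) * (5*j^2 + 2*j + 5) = 10*j^3 + 49*j^2 + 28*j + 45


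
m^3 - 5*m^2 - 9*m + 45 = (m - 5)*(m - 3)*(m + 3)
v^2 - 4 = (v - 2)*(v + 2)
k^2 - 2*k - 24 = (k - 6)*(k + 4)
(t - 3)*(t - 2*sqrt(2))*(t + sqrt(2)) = t^3 - 3*t^2 - sqrt(2)*t^2 - 4*t + 3*sqrt(2)*t + 12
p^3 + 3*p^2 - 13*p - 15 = (p - 3)*(p + 1)*(p + 5)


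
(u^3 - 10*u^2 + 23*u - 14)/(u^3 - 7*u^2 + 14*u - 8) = (u - 7)/(u - 4)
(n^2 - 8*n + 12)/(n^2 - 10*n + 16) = (n - 6)/(n - 8)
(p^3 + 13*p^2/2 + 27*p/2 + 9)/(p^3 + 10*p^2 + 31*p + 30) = (p + 3/2)/(p + 5)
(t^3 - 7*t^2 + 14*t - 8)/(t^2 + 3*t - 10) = (t^2 - 5*t + 4)/(t + 5)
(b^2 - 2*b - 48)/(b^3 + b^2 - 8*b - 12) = (b^2 - 2*b - 48)/(b^3 + b^2 - 8*b - 12)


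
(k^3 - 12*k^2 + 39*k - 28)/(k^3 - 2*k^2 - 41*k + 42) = (k - 4)/(k + 6)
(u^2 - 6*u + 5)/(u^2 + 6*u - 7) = (u - 5)/(u + 7)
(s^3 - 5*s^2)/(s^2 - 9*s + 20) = s^2/(s - 4)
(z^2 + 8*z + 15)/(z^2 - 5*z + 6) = (z^2 + 8*z + 15)/(z^2 - 5*z + 6)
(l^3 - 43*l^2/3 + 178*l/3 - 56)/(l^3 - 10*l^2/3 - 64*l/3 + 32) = (l - 7)/(l + 4)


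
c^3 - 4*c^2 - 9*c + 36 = (c - 4)*(c - 3)*(c + 3)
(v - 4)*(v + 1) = v^2 - 3*v - 4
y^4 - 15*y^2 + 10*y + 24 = (y - 3)*(y - 2)*(y + 1)*(y + 4)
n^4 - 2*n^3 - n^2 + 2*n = n*(n - 2)*(n - 1)*(n + 1)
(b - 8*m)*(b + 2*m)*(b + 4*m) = b^3 - 2*b^2*m - 40*b*m^2 - 64*m^3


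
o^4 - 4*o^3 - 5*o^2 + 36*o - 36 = (o - 3)*(o - 2)^2*(o + 3)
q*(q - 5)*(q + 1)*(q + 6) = q^4 + 2*q^3 - 29*q^2 - 30*q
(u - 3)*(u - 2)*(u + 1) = u^3 - 4*u^2 + u + 6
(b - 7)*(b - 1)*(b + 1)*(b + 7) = b^4 - 50*b^2 + 49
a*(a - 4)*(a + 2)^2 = a^4 - 12*a^2 - 16*a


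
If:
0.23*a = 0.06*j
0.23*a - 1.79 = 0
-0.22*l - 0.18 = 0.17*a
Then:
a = 7.78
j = 29.83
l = -6.83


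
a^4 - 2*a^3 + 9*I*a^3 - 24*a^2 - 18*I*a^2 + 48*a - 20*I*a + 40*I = (a - 2)*(a + 2*I)^2*(a + 5*I)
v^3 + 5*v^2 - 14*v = v*(v - 2)*(v + 7)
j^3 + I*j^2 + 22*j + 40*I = (j - 5*I)*(j + 2*I)*(j + 4*I)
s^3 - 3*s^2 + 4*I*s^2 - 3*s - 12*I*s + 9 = (s - 3)*(s + I)*(s + 3*I)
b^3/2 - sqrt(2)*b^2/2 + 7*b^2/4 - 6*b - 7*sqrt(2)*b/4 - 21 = (b/2 + sqrt(2))*(b + 7/2)*(b - 3*sqrt(2))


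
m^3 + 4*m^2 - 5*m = m*(m - 1)*(m + 5)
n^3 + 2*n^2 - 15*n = n*(n - 3)*(n + 5)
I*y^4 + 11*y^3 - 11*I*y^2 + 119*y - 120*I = (y - 8*I)*(y - 5*I)*(y + 3*I)*(I*y + 1)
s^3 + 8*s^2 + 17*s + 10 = (s + 1)*(s + 2)*(s + 5)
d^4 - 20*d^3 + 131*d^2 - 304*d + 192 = (d - 8)^2*(d - 3)*(d - 1)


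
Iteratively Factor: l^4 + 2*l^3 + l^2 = (l + 1)*(l^3 + l^2) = l*(l + 1)*(l^2 + l) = l^2*(l + 1)*(l + 1)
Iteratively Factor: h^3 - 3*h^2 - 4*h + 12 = (h - 3)*(h^2 - 4) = (h - 3)*(h + 2)*(h - 2)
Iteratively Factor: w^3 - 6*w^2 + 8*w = (w)*(w^2 - 6*w + 8) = w*(w - 4)*(w - 2)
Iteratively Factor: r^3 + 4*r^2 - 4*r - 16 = (r + 4)*(r^2 - 4) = (r - 2)*(r + 4)*(r + 2)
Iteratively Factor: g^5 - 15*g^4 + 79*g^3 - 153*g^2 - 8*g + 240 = (g + 1)*(g^4 - 16*g^3 + 95*g^2 - 248*g + 240) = (g - 3)*(g + 1)*(g^3 - 13*g^2 + 56*g - 80) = (g - 4)*(g - 3)*(g + 1)*(g^2 - 9*g + 20) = (g - 4)^2*(g - 3)*(g + 1)*(g - 5)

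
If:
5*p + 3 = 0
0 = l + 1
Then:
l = -1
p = -3/5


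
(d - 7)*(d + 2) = d^2 - 5*d - 14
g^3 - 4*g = g*(g - 2)*(g + 2)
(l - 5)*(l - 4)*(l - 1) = l^3 - 10*l^2 + 29*l - 20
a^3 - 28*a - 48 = (a - 6)*(a + 2)*(a + 4)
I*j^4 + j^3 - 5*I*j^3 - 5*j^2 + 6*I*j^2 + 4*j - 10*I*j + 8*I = (j - 4)*(j - 2*I)*(j + I)*(I*j - I)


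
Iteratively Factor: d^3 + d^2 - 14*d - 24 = (d - 4)*(d^2 + 5*d + 6) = (d - 4)*(d + 3)*(d + 2)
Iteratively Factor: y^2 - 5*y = (y - 5)*(y)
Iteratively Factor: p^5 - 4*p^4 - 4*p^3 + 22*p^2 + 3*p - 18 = (p + 1)*(p^4 - 5*p^3 + p^2 + 21*p - 18) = (p - 1)*(p + 1)*(p^3 - 4*p^2 - 3*p + 18) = (p - 1)*(p + 1)*(p + 2)*(p^2 - 6*p + 9) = (p - 3)*(p - 1)*(p + 1)*(p + 2)*(p - 3)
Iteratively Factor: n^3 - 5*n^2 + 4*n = (n - 4)*(n^2 - n) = n*(n - 4)*(n - 1)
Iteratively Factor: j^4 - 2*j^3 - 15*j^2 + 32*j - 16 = (j - 1)*(j^3 - j^2 - 16*j + 16) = (j - 1)*(j + 4)*(j^2 - 5*j + 4) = (j - 4)*(j - 1)*(j + 4)*(j - 1)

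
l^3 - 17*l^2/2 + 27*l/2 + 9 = (l - 6)*(l - 3)*(l + 1/2)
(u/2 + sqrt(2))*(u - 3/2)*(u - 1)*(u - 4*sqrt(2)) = u^4/2 - sqrt(2)*u^3 - 5*u^3/4 - 29*u^2/4 + 5*sqrt(2)*u^2/2 - 3*sqrt(2)*u/2 + 20*u - 12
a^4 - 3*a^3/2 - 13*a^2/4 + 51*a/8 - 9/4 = (a - 3/2)^2*(a - 1/2)*(a + 2)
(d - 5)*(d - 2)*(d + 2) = d^3 - 5*d^2 - 4*d + 20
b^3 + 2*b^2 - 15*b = b*(b - 3)*(b + 5)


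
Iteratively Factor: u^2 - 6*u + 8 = (u - 2)*(u - 4)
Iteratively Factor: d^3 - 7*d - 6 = (d - 3)*(d^2 + 3*d + 2) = (d - 3)*(d + 2)*(d + 1)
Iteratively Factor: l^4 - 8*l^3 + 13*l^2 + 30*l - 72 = (l - 3)*(l^3 - 5*l^2 - 2*l + 24) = (l - 3)*(l + 2)*(l^2 - 7*l + 12) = (l - 3)^2*(l + 2)*(l - 4)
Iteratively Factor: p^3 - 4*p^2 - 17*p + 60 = (p - 5)*(p^2 + p - 12) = (p - 5)*(p + 4)*(p - 3)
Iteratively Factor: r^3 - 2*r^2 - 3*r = (r + 1)*(r^2 - 3*r) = (r - 3)*(r + 1)*(r)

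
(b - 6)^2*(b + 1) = b^3 - 11*b^2 + 24*b + 36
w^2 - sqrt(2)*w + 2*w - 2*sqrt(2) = (w + 2)*(w - sqrt(2))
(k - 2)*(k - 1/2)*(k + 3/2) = k^3 - k^2 - 11*k/4 + 3/2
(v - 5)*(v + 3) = v^2 - 2*v - 15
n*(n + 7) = n^2 + 7*n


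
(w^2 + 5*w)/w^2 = (w + 5)/w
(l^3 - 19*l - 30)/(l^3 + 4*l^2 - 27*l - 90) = (l + 2)/(l + 6)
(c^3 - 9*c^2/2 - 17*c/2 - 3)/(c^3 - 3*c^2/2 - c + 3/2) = (2*c^2 - 11*c - 6)/(2*c^2 - 5*c + 3)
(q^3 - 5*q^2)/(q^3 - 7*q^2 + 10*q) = q/(q - 2)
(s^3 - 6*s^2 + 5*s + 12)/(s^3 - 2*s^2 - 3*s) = (s - 4)/s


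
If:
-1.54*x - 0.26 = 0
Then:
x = -0.17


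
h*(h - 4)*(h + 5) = h^3 + h^2 - 20*h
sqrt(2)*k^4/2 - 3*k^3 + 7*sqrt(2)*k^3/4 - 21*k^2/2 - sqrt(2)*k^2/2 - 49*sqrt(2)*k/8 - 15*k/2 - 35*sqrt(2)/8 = (k + 5/2)*(k - 7*sqrt(2)/2)*(k + sqrt(2)/2)*(sqrt(2)*k/2 + sqrt(2)/2)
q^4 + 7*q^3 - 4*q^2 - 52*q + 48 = (q - 2)*(q - 1)*(q + 4)*(q + 6)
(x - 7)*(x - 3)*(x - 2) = x^3 - 12*x^2 + 41*x - 42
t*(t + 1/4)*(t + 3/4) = t^3 + t^2 + 3*t/16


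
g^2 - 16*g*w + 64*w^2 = (g - 8*w)^2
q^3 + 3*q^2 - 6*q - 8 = (q - 2)*(q + 1)*(q + 4)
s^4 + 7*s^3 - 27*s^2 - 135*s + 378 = (s - 3)^2*(s + 6)*(s + 7)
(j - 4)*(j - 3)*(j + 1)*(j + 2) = j^4 - 4*j^3 - 7*j^2 + 22*j + 24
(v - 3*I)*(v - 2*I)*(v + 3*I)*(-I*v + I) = -I*v^4 - 2*v^3 + I*v^3 + 2*v^2 - 9*I*v^2 - 18*v + 9*I*v + 18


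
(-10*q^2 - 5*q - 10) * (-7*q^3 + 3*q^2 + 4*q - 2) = 70*q^5 + 5*q^4 + 15*q^3 - 30*q^2 - 30*q + 20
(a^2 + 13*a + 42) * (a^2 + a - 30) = a^4 + 14*a^3 + 25*a^2 - 348*a - 1260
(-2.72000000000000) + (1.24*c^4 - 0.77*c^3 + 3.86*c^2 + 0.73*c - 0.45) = 1.24*c^4 - 0.77*c^3 + 3.86*c^2 + 0.73*c - 3.17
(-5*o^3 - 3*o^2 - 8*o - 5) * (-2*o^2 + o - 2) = 10*o^5 + o^4 + 23*o^3 + 8*o^2 + 11*o + 10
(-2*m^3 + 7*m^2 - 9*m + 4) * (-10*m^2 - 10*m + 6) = 20*m^5 - 50*m^4 + 8*m^3 + 92*m^2 - 94*m + 24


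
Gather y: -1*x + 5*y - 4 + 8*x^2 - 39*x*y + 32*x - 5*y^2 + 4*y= 8*x^2 + 31*x - 5*y^2 + y*(9 - 39*x) - 4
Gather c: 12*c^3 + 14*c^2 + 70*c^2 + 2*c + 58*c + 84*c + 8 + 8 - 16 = 12*c^3 + 84*c^2 + 144*c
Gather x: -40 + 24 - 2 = -18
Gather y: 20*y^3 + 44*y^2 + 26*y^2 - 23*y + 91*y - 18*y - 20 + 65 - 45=20*y^3 + 70*y^2 + 50*y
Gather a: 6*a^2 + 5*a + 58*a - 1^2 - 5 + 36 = 6*a^2 + 63*a + 30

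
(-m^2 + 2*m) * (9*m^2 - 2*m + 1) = -9*m^4 + 20*m^3 - 5*m^2 + 2*m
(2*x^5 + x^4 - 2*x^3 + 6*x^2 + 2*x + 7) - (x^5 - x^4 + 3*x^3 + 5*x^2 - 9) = x^5 + 2*x^4 - 5*x^3 + x^2 + 2*x + 16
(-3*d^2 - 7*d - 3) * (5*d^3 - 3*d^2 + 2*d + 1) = -15*d^5 - 26*d^4 - 8*d^2 - 13*d - 3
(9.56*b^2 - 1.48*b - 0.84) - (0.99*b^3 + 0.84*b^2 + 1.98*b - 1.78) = -0.99*b^3 + 8.72*b^2 - 3.46*b + 0.94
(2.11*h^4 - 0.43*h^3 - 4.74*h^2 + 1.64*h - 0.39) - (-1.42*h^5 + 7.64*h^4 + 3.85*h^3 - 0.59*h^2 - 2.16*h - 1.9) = 1.42*h^5 - 5.53*h^4 - 4.28*h^3 - 4.15*h^2 + 3.8*h + 1.51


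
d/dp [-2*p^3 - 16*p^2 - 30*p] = -6*p^2 - 32*p - 30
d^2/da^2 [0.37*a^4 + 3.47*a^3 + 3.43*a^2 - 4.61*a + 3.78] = 4.44*a^2 + 20.82*a + 6.86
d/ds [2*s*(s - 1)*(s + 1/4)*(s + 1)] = 8*s^3 + 3*s^2/2 - 4*s - 1/2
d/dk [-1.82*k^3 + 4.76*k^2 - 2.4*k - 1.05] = -5.46*k^2 + 9.52*k - 2.4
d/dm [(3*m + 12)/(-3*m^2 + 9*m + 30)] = (-m^2 + 3*m + (m + 4)*(2*m - 3) + 10)/(-m^2 + 3*m + 10)^2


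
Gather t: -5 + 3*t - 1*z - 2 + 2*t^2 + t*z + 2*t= 2*t^2 + t*(z + 5) - z - 7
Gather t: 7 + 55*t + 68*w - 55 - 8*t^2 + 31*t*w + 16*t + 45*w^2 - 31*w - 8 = -8*t^2 + t*(31*w + 71) + 45*w^2 + 37*w - 56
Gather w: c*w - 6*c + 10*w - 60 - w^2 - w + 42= -6*c - w^2 + w*(c + 9) - 18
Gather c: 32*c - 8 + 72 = 32*c + 64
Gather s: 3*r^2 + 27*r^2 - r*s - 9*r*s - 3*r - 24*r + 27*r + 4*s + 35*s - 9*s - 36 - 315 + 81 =30*r^2 + s*(30 - 10*r) - 270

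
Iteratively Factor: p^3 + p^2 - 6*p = (p - 2)*(p^2 + 3*p) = p*(p - 2)*(p + 3)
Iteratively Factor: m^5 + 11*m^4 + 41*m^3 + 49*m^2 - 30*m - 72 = (m + 2)*(m^4 + 9*m^3 + 23*m^2 + 3*m - 36) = (m + 2)*(m + 3)*(m^3 + 6*m^2 + 5*m - 12) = (m - 1)*(m + 2)*(m + 3)*(m^2 + 7*m + 12) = (m - 1)*(m + 2)*(m + 3)^2*(m + 4)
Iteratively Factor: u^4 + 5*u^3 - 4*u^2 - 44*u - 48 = (u - 3)*(u^3 + 8*u^2 + 20*u + 16) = (u - 3)*(u + 2)*(u^2 + 6*u + 8) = (u - 3)*(u + 2)*(u + 4)*(u + 2)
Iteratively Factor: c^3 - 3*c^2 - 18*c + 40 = (c - 5)*(c^2 + 2*c - 8) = (c - 5)*(c + 4)*(c - 2)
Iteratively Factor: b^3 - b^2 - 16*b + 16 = (b - 1)*(b^2 - 16) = (b - 4)*(b - 1)*(b + 4)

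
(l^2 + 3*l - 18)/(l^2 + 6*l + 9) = (l^2 + 3*l - 18)/(l^2 + 6*l + 9)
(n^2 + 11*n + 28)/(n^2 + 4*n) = (n + 7)/n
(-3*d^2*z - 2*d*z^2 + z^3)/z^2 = -3*d^2/z - 2*d + z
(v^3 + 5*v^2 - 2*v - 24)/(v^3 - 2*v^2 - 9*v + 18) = (v + 4)/(v - 3)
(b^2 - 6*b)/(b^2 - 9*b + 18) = b/(b - 3)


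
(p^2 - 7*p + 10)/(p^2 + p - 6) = (p - 5)/(p + 3)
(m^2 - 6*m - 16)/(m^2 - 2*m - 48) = (m + 2)/(m + 6)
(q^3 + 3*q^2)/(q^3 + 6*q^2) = (q + 3)/(q + 6)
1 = 1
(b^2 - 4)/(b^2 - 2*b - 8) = (b - 2)/(b - 4)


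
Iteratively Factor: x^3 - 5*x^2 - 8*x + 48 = (x + 3)*(x^2 - 8*x + 16) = (x - 4)*(x + 3)*(x - 4)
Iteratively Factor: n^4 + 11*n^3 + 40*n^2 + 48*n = (n + 4)*(n^3 + 7*n^2 + 12*n) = n*(n + 4)*(n^2 + 7*n + 12) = n*(n + 4)^2*(n + 3)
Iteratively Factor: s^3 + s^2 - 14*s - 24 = (s + 2)*(s^2 - s - 12) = (s + 2)*(s + 3)*(s - 4)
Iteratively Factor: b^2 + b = (b + 1)*(b)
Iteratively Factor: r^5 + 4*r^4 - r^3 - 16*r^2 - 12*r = (r + 1)*(r^4 + 3*r^3 - 4*r^2 - 12*r) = (r + 1)*(r + 2)*(r^3 + r^2 - 6*r) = (r + 1)*(r + 2)*(r + 3)*(r^2 - 2*r) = r*(r + 1)*(r + 2)*(r + 3)*(r - 2)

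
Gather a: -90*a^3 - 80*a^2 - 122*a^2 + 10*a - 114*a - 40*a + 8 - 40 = -90*a^3 - 202*a^2 - 144*a - 32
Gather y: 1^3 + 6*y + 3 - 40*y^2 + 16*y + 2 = -40*y^2 + 22*y + 6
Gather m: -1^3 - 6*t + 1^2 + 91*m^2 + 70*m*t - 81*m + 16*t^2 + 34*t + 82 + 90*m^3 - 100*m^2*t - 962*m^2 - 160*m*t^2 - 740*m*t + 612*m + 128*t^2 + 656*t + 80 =90*m^3 + m^2*(-100*t - 871) + m*(-160*t^2 - 670*t + 531) + 144*t^2 + 684*t + 162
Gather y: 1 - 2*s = 1 - 2*s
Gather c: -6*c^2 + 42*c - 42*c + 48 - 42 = 6 - 6*c^2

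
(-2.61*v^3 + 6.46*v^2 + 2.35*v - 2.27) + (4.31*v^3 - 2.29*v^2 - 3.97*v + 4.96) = 1.7*v^3 + 4.17*v^2 - 1.62*v + 2.69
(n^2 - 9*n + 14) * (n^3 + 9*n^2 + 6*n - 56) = n^5 - 61*n^3 + 16*n^2 + 588*n - 784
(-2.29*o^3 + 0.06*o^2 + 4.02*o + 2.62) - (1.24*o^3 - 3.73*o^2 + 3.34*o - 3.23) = -3.53*o^3 + 3.79*o^2 + 0.68*o + 5.85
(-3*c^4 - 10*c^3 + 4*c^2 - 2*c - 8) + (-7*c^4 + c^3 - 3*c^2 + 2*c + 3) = -10*c^4 - 9*c^3 + c^2 - 5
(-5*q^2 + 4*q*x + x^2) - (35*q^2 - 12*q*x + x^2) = -40*q^2 + 16*q*x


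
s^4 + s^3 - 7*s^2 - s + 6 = (s - 2)*(s - 1)*(s + 1)*(s + 3)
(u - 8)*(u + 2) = u^2 - 6*u - 16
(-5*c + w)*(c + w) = -5*c^2 - 4*c*w + w^2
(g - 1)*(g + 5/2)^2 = g^3 + 4*g^2 + 5*g/4 - 25/4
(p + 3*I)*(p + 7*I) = p^2 + 10*I*p - 21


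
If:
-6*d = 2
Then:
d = -1/3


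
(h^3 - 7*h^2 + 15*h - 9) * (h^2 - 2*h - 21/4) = h^5 - 9*h^4 + 95*h^3/4 - 9*h^2/4 - 243*h/4 + 189/4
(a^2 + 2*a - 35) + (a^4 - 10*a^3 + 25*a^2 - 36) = a^4 - 10*a^3 + 26*a^2 + 2*a - 71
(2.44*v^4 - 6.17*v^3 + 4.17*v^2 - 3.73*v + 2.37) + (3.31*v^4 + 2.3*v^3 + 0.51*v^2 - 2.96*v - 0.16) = 5.75*v^4 - 3.87*v^3 + 4.68*v^2 - 6.69*v + 2.21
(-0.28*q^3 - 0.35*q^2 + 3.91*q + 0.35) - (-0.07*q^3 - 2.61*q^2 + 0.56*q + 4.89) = -0.21*q^3 + 2.26*q^2 + 3.35*q - 4.54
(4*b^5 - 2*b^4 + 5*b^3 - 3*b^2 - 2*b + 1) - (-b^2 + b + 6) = 4*b^5 - 2*b^4 + 5*b^3 - 2*b^2 - 3*b - 5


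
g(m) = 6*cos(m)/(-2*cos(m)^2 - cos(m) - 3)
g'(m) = 6*(-4*sin(m)*cos(m) - sin(m))*cos(m)/(-2*cos(m)^2 - cos(m) - 3)^2 - 6*sin(m)/(-2*cos(m)^2 - cos(m) - 3)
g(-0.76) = -0.91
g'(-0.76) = -0.35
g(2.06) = 0.95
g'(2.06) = 1.53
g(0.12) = -1.00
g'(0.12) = 0.02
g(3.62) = 1.44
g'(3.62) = -0.29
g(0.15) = -1.00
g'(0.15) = 0.03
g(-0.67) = -0.94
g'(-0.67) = -0.26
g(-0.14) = -1.00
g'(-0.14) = -0.02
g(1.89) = 0.65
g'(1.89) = 1.92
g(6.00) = -0.99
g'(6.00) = -0.06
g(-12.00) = -0.96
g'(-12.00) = 0.18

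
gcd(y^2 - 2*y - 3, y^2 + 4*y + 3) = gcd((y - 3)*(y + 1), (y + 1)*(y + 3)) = y + 1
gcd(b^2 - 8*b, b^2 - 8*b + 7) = 1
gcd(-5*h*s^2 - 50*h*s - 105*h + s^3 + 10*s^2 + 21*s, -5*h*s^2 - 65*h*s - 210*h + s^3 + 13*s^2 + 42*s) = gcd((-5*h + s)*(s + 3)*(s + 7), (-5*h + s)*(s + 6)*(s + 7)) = -5*h*s - 35*h + s^2 + 7*s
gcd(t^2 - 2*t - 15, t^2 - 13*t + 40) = t - 5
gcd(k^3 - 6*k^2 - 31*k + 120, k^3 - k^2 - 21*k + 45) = k^2 + 2*k - 15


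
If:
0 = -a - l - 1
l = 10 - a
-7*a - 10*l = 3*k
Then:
No Solution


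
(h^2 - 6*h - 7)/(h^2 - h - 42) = (h + 1)/(h + 6)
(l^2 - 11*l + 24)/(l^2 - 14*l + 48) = (l - 3)/(l - 6)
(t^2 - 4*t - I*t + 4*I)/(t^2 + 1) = (t - 4)/(t + I)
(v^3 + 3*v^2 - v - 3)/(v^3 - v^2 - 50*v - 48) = (v^2 + 2*v - 3)/(v^2 - 2*v - 48)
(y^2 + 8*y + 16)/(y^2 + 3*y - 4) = (y + 4)/(y - 1)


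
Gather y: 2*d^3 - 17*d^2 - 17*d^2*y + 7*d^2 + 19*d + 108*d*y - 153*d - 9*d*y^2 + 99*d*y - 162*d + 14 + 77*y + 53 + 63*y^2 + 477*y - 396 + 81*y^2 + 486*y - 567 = 2*d^3 - 10*d^2 - 296*d + y^2*(144 - 9*d) + y*(-17*d^2 + 207*d + 1040) - 896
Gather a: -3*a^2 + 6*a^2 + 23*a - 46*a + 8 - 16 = 3*a^2 - 23*a - 8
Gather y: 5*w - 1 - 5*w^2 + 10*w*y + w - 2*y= -5*w^2 + 6*w + y*(10*w - 2) - 1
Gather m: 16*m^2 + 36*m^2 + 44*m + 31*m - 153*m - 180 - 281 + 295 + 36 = 52*m^2 - 78*m - 130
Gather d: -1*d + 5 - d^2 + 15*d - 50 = -d^2 + 14*d - 45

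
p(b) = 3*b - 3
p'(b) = 3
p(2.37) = 4.11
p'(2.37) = 3.00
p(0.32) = -2.04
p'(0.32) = 3.00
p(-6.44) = -22.32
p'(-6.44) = 3.00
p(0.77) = -0.69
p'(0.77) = 3.00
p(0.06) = -2.82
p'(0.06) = 3.00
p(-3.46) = -13.38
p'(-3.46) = 3.00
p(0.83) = -0.51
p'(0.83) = 3.00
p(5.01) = 12.03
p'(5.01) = 3.00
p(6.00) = 15.00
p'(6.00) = 3.00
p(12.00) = 33.00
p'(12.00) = 3.00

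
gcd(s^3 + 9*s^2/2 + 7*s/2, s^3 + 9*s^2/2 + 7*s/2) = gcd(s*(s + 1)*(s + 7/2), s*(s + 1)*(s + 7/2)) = s^3 + 9*s^2/2 + 7*s/2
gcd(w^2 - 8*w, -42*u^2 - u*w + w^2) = 1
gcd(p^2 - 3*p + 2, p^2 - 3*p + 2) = p^2 - 3*p + 2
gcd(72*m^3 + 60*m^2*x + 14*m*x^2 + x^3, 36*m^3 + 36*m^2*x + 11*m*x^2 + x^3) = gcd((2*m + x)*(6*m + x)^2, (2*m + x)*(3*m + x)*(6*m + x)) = 12*m^2 + 8*m*x + x^2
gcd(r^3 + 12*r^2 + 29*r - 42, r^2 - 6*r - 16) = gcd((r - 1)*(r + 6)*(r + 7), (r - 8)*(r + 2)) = 1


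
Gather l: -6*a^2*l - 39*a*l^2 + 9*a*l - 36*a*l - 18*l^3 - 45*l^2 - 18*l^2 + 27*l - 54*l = -18*l^3 + l^2*(-39*a - 63) + l*(-6*a^2 - 27*a - 27)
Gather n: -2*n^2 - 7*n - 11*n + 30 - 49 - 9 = -2*n^2 - 18*n - 28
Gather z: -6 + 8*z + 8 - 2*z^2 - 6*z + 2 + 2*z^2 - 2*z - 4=0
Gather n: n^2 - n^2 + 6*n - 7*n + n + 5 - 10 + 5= 0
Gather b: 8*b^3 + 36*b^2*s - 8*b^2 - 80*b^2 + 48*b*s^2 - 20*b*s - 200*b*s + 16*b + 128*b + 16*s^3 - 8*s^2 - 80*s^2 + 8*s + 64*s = 8*b^3 + b^2*(36*s - 88) + b*(48*s^2 - 220*s + 144) + 16*s^3 - 88*s^2 + 72*s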